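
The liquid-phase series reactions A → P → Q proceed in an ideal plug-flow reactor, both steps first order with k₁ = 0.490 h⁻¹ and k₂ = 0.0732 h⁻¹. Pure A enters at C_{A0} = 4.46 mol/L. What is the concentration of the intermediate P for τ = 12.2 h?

2.13 mol/L

Solving the coupled first-order balances gives C_P(τ) = [k₁/(k₂−k₁)]·C_{A0}·(e^(−k₁τ) − e^(−k₂τ)).
e^(−k₁τ) = e^(−0.490×12.2) = e^(−5.978) = 0.002534; e^(−k₂τ) = e^(−0.8930) = 0.4094.
C_P = 0.490×4.46/(0.0732−0.490) × (0.002534−0.4094) = (-5.243)×(-0.4069) = 2.133 mol/L.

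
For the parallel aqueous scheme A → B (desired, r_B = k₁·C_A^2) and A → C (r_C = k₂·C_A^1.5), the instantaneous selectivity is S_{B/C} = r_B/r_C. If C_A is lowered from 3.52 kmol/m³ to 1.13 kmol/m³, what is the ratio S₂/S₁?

0.567

S_{B/C} = (k₁/k₂)·C_A^0.5, so S₂/S₁ = (C_{A,2}/C_{A,1})^0.5.
= (1.13/3.52)^0.5 = (0.3210)^0.5 = 0.567.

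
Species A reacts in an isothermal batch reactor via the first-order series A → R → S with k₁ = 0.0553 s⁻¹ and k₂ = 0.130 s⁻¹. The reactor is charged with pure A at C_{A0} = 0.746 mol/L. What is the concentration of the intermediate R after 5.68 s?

The intermediate concentration in a first-order A→B→C sequence is C_R = k₁C_{A0}(e^(−k₁t) − e^(−k₂t))/(k₂−k₁).
e^(−k₁t) = e^(−0.0553×5.68) = e^(−0.3141) = 0.7304; e^(−k₂t) = e^(−0.7384) = 0.4779.
C_R = 0.0553×0.746/(0.130−0.0553) × (0.7304−0.4779) = 0.5523×0.2526 = 0.1395 mol/L.

0.139 mol/L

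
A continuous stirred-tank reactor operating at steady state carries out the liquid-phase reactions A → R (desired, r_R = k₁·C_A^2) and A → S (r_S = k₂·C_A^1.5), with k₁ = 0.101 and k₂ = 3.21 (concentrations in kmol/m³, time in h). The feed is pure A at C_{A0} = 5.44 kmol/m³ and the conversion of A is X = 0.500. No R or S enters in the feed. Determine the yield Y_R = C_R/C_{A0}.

Exit C_A = C_{A0}(1−X) = 5.44×0.500 = 2.720 kmol/m³.
Rates in a CSTR are evaluated at the outlet concentration: r_R = 0.101×2.720^2 = 0.7472, r_S = 3.21×2.720^1.5 = 14.40.
Fraction of consumed A going to R: r_R/(r_R+r_S) = 0.04933.
C_R = 0.04933·C_{A0}·X = 0.04933×5.44×0.500 = 0.134 kmol/m³; Y_R = C_R/C_{A0} = 0.0247.

0.0247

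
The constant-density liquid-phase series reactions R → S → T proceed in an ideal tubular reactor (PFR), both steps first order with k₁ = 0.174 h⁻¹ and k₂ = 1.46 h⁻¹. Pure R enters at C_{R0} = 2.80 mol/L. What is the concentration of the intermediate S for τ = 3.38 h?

0.208 mol/L

For first-order series with pure R initially, C_S(τ) = k₁C_{R0}/(k₂−k₁)·(e^(−k₁τ) − e^(−k₂τ)).
e^(−k₁τ) = e^(−0.174×3.38) = e^(−0.5881) = 0.5554; e^(−k₂τ) = e^(−4.935) = 0.007192.
C_S = 0.174×2.80/(1.46−0.174) × (0.5554−0.007192) = 0.3788×0.5482 = 0.2077 mol/L.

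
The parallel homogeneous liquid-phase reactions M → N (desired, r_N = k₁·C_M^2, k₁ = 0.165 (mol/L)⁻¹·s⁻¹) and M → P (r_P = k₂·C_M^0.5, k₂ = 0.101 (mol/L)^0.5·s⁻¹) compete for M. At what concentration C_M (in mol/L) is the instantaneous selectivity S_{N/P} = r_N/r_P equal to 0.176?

0.226 mol/L

S_{N/P} = (k₁/k₂)·C_M^1.5 ⇒ C_M = (S·k₂/k₁)^(1/1.5).
= (0.176×0.101/0.165)^(0.6667) = (0.1077)^(0.6667) = 0.226 mol/L.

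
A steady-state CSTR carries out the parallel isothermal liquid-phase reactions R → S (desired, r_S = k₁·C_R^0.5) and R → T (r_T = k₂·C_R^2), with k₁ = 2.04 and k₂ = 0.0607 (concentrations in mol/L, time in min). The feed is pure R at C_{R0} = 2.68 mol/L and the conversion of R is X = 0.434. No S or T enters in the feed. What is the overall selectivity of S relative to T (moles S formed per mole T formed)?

18.0

Exit C_R = C_{R0}(1−X) = 2.68×0.566 = 1.517 mol/L.
A CSTR operates uniformly at the exit composition, giving r_S = 2.512 and r_T = 0.1397 (each k·C_R^n at C_R = 1.517).
Overall selectivity = C_S/C_T = r_Sτ/(r_Tτ) = r_S/r_T = 18.0.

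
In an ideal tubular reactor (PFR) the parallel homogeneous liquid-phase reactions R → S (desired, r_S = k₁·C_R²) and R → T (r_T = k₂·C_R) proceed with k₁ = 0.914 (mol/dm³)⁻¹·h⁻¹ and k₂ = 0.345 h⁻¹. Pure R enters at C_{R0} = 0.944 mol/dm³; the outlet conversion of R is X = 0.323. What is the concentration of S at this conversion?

C_R = C_{R0}(1−X) = 0.6391 mol/dm³.
Along a PFR/batch, dC_T/dC_R = −r_T/(r_S+r_T) = −k₂/(k₂+k₁·C_R).
Integrating from C_{R0} to C_R: C_T = (0.345/0.914)·ln[(0.345+0.914·0.944)/(0.345+0.914·0.639)] = 0.3775·ln(1.208/0.9291) = 0.09902 mol/dm³.
Then C_S = (C_{R0}−C_R) − C_T = 0.3049 − 0.09902 = 0.2059 mol/dm³.

0.206 mol/dm³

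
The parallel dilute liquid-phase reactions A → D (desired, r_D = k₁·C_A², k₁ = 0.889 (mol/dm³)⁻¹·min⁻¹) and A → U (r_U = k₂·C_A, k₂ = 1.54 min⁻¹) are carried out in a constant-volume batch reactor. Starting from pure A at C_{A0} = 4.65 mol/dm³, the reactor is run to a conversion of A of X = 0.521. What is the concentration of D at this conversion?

C_A = C_{A0}(1−X) = 2.227 mol/dm³.
Along a PFR/batch, dC_U/dC_A = −r_U/(r_D+r_U) = −k₂/(k₂+k₁·C_A).
Integrating from C_{A0} to C_A: C_U = (1.54/0.889)·ln[(1.54+0.889·4.65)/(1.54+0.889·2.23)] = 1.732·ln(5.674/3.520) = 0.8269 mol/dm³.
Then C_D = (C_{A0}−C_A) − C_U = 2.423 − 0.8269 = 1.596 mol/dm³.

1.60 mol/dm³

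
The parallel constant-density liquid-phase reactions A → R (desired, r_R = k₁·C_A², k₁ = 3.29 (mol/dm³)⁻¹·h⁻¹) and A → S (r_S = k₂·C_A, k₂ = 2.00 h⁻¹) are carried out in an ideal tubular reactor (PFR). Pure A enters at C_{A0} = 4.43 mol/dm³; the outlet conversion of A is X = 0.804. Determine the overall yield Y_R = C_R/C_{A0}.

0.636

C_A = C_{A0}(1−X) = 0.8683 mol/dm³.
Along a PFR/batch, dC_S/dC_A = −r_S/(r_R+r_S) = −k₂/(k₂+k₁·C_A).
Integrating from C_{A0} to C_A: C_S = (2.00/3.29)·ln[(2.00+3.29·4.43)/(2.00+3.29·0.868)] = 0.6079·ln(16.57/4.857) = 0.7462 mol/dm³.
Then C_R = (C_{A0}−C_A) − C_S = 3.562 − 0.7462 = 2.816 mol/dm³.
Y_R = C_R/C_{A0} = 2.816/4.43 = 0.636.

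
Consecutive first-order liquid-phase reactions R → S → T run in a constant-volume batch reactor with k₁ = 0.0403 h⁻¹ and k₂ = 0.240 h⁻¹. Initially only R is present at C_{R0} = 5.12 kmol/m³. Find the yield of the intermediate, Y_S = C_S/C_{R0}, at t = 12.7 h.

Solving the coupled first-order balances gives C_S(t) = [k₁/(k₂−k₁)]·C_{R0}·(e^(−k₁t) − e^(−k₂t)).
e^(−k₁t) = e^(−0.0403×12.7) = e^(−0.5118) = 0.5994; e^(−k₂t) = e^(−3.048) = 0.04745.
C_S = 0.0403×5.12/(0.240−0.0403) × (0.5994−0.04745) = 1.033×0.5520 = 0.5703 kmol/m³.
Y_S = C_S/C_{R0} = 0.5703/5.12 = 0.111.

0.111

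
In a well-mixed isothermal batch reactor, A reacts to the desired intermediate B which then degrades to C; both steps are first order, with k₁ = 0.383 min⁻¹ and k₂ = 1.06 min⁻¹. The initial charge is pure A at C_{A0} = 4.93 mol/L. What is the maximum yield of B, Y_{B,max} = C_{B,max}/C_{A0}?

0.203

Evaluating C_B at t_opt = ln(k₂/k₁)/(k₂−k₁) gives C_{B,max}/C_{A0} = (k₁/k₂)^[k₂/(k₂−k₁)].
= (0.383/1.06)^(1.06/(1.06−0.383)) = (0.3613)^(1.566) = 0.2031.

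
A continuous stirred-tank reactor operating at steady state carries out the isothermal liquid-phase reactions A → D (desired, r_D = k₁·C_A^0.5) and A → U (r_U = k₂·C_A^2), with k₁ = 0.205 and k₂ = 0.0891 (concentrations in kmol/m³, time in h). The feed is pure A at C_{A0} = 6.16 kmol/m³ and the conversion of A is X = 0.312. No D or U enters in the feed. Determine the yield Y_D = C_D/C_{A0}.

0.0651

Exit C_A = C_{A0}(1−X) = 6.16×0.688 = 4.238 kmol/m³.
Rates in a CSTR are evaluated at the outlet concentration: r_D = 0.205×4.238^0.5 = 0.4220, r_U = 0.0891×4.238^2 = 1.600.
Fraction of consumed A going to D: r_D/(r_D+r_U) = 0.2087.
C_D = 0.2087·C_{A0}·X = 0.2087×6.16×0.312 = 0.401 kmol/m³; Y_D = C_D/C_{A0} = 0.0651.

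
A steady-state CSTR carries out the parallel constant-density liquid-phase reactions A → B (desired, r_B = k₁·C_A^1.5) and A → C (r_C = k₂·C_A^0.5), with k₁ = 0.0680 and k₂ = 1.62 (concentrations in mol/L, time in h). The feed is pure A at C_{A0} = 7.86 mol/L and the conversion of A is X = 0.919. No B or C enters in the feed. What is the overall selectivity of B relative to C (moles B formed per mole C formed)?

0.0267

Exit C_A = C_{A0}(1−X) = 7.86×0.0810 = 0.6367 mol/L.
In a CSTR the entire volume is at exit conditions, so r_B = 0.0680×0.6367^1.5 = 0.03454 and r_C = 1.62×0.6367^0.5 = 1.293.
Overall selectivity = C_B/C_C = r_Bτ/(r_Cτ) = r_B/r_C = 0.0267.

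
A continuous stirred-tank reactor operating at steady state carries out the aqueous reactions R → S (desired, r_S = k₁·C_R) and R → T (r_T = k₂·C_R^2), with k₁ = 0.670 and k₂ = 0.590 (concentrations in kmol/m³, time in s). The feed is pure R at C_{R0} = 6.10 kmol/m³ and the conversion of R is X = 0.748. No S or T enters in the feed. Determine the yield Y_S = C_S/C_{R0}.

Exit C_R = C_{R0}(1−X) = 6.10×0.252 = 1.537 kmol/m³.
Rates in a CSTR are evaluated at the outlet concentration: r_S = 0.670×1.537 = 1.030, r_T = 0.590×1.537^2 = 1.394.
Fraction of consumed R going to S: r_S/(r_S+r_T) = 0.4249.
C_S = 0.4249·C_{R0}·X = 0.4249×6.10×0.748 = 1.94 kmol/m³; Y_S = C_S/C_{R0} = 0.318.

0.318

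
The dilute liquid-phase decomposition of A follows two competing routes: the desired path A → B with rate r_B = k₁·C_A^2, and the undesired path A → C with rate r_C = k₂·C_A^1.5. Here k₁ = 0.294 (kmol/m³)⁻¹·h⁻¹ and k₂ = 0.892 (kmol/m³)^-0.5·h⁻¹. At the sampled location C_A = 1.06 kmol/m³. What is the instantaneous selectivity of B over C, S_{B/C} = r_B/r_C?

0.339

S_{B/C} = r_B/r_C = (k₁·C_A^2)/(k₂·C_A^1.5) = (k₁/k₂)·C_A^0.5.
= (0.294×1.060^2) / (0.892×1.060^1.5) = 0.3303/0.9735 = 0.339.
Since the desired path is higher order in A, keeping C_A high (PFR or concentrated feed) favours B.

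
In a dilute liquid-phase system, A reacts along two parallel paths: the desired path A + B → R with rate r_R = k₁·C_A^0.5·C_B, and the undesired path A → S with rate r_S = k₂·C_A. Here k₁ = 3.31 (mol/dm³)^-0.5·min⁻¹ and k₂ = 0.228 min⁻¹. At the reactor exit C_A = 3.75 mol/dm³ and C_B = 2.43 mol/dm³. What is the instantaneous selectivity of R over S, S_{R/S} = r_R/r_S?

18.2

S_{R/S} = r_R/r_S = (k₁·C_A^0.5·C_B)/(k₂·C_A) = (k₁/k₂)·C_A^-0.5·C_B.
= (3.31×3.750^0.5×2.430) / (0.228×3.750) = 15.58/0.8550 = 18.2.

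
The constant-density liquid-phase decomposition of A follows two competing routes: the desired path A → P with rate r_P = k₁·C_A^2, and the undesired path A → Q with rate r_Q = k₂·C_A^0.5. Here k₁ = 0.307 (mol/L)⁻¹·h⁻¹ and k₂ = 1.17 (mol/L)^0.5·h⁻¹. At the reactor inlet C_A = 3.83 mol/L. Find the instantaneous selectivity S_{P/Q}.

1.97

S_{P/Q} = r_P/r_Q = (k₁·C_A^2)/(k₂·C_A^0.5) = (k₁/k₂)·C_A^1.5.
= (0.307×3.830^2) / (1.17×3.830^0.5) = 4.503/2.290 = 1.97.
Since the desired path is higher order in A, keeping C_A high (PFR or concentrated feed) favours P.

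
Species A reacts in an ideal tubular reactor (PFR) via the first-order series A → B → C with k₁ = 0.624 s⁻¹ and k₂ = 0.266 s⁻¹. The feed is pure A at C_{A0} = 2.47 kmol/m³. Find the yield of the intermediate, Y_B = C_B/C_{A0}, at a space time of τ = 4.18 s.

For first-order series with pure A initially, C_B(τ) = k₁C_{A0}/(k₂−k₁)·(e^(−k₁τ) − e^(−k₂τ)).
e^(−k₁τ) = e^(−0.624×4.18) = e^(−2.608) = 0.07366; e^(−k₂τ) = e^(−1.112) = 0.3289.
C_B = 0.624×2.47/(0.266−0.624) × (0.07366−0.3289) = (-4.305)×(-0.2553) = 1.099 kmol/m³.
Y_B = C_B/C_{A0} = 1.099/2.47 = 0.445.

0.445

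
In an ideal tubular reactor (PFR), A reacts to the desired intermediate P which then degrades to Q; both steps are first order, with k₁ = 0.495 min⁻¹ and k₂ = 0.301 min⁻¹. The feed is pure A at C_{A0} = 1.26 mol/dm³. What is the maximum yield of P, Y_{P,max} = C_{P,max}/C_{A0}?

0.462

At the optimum, C_{P,max}/C_{A0} = (k₁/k₂)^[k₂/(k₂−k₁)].
= (0.495/0.301)^(0.301/(0.301−0.495)) = (1.645)^(-1.552) = 0.4622.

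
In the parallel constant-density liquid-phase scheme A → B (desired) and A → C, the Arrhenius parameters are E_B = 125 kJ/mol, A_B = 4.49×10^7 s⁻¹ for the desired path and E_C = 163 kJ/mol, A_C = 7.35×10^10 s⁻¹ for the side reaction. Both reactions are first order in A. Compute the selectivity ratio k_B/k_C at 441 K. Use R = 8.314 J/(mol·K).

19.4

k_B/k_C = (A_B/A_C)·exp[−(E_B−E_C)/(RT)] = (A_B/A_C)·exp[(E_C−E_B)/(RT)].
(E_C−E_B)/(RT) = (163−125)×10³/(8.314×441) = 38000/3666 = 10.36.
k_B/k_C = (4.49×10^7/7.35×10^10)·exp(10.36) = 6.109×10^-4 × 31703 = 19.4.
Since E_B < E_C, lowering the temperature improves selectivity toward B.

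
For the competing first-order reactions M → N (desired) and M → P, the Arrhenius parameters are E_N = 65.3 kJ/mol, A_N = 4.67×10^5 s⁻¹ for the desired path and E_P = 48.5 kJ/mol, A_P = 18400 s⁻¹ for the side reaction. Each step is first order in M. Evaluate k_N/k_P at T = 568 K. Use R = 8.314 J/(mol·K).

With equal orders, S_{N/P} = k_N/k_P = (A_N/A_P)·exp[(E_P−E_N)/(RT)].
(E_P−E_N)/(RT) = (48.5−65.3)×10³/(8.314×568) = -16800/4722 = -3.558.
k_N/k_P = (4.67×10^5/18400)·exp(-3.558) = 25.38 × 0.02851 = 0.724.

0.724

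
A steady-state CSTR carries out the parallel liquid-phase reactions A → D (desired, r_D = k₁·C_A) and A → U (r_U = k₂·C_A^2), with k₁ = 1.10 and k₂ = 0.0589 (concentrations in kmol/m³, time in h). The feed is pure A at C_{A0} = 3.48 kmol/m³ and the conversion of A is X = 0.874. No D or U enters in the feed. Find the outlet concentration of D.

Exit C_A = C_{A0}(1−X) = 3.48×0.126 = 0.4385 kmol/m³.
In a CSTR the entire volume is at exit conditions, so r_D = 1.10×0.4385 = 0.4823 and r_U = 0.0589×0.4385^2 = 0.01132.
Fraction of consumed A going to D: r_D/(r_D+r_U) = 0.9771.
C_D = 0.9771·C_{A0}·X = 0.9771×3.48×0.874 = 2.97 kmol/m³.

2.97 kmol/m³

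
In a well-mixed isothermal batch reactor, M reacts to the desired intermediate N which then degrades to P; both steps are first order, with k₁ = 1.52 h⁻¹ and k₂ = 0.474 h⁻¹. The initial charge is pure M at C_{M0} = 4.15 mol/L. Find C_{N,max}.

At the optimum, C_{N,max}/C_{M0} = (k₁/k₂)^[k₂/(k₂−k₁)].
= (1.52/0.474)^(0.474/(0.474−1.52)) = (3.207)^(-0.4532) = 0.5898.
C_{N,max} = 0.5898×4.15 = 2.45 mol/L.

2.45 mol/L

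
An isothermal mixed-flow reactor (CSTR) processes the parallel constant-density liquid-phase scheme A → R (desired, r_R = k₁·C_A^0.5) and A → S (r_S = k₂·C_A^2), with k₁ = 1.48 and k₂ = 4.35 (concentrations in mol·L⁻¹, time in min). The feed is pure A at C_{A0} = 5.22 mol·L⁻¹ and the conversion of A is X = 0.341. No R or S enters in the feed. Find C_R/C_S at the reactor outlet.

Exit C_A = C_{A0}(1−X) = 5.22×0.659 = 3.440 mol·L⁻¹.
A CSTR operates uniformly at the exit composition, giving r_R = 2.745 and r_S = 51.48 (each k·C_A^n at C_A = 3.440).
Overall selectivity = C_R/C_S = r_Rτ/(r_Sτ) = r_R/r_S = 0.0533.

0.0533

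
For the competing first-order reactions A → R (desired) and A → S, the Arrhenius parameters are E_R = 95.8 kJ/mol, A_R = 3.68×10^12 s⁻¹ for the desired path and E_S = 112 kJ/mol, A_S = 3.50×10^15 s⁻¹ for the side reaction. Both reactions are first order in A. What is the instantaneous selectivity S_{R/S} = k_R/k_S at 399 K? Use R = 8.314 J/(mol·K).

k_R/k_S = (A_R/A_S)·exp[−(E_R−E_S)/(RT)] = (A_R/A_S)·exp[(E_S−E_R)/(RT)].
(E_S−E_R)/(RT) = (112−95.8)×10³/(8.314×399) = 16200/3317 = 4.884.
k_R/k_S = (3.68×10^12/3.50×10^15)·exp(4.884) = 0.001051 × 132.1 = 0.139.

0.139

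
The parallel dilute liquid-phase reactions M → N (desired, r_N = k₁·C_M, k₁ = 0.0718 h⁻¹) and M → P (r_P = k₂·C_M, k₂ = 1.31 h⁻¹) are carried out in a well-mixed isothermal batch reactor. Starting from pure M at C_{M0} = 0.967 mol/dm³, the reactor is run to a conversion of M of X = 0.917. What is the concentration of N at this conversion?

0.0461 mol/dm³

C_M = C_{M0}(1−X) = 0.08026 mol/dm³.
Both paths are first order in M, so the instantaneous fraction to N is constant: dC_N/d(−C_M) = k₁/(k₁+k₂) = 0.05196.
C_N = 0.05196·(C_{M0}−C_M) = 0.05196×0.8867 = 0.0461 mol/dm³.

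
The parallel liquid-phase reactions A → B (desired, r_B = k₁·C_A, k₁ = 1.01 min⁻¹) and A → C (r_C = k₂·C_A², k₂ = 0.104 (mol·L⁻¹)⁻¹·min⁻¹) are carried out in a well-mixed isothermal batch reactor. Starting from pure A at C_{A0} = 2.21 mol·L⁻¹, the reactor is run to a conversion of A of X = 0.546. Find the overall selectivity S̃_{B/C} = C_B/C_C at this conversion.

6.09

C_A = C_{A0}(1−X) = 1.003 mol·L⁻¹.
Along a PFR/batch, dC_B/dC_A = −r_B/(r_B+r_C) = −k₁/(k₁+k₂·C_A).
Integrating from C_{A0} to C_A: C_B = (1.01/0.104)·ln[(1.01+0.104·2.21)/(1.01+0.104·1.00)] = 9.712·ln(1.240/1.114) = 1.036 mol·L⁻¹.
C_C = (C_{A0}−C_A)−C_B = 0.1703 mol·L⁻¹; S̃_{B/C} = 1.036/0.1703 = 6.09.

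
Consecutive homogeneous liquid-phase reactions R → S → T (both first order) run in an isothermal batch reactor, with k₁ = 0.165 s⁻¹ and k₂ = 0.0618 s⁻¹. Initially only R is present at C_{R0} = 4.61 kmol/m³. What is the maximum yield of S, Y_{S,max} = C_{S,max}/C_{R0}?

At the optimum, C_{S,max}/C_{R0} = (k₁/k₂)^[k₂/(k₂−k₁)].
= (0.165/0.0618)^(0.0618/(0.0618−0.165)) = (2.670)^(-0.5988) = 0.5554.

0.555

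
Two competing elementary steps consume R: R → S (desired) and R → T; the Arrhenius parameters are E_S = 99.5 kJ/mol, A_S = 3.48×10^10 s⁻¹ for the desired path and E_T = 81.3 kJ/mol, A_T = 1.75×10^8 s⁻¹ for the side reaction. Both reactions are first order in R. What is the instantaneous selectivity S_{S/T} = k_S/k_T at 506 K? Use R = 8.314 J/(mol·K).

Since both paths have the same order in R, the concentration cancels and S_{S/T} = k_S/k_T = (A_S/A_T)·exp[(E_T−E_S)/(RT)].
(E_T−E_S)/(RT) = (81.3−99.5)×10³/(8.314×506) = -18200/4207 = -4.326.
k_S/k_T = (3.48×10^10/1.75×10^8)·exp(-4.326) = 198.9 × 0.01322 = 2.63.
Since E_S > E_T, raising the temperature improves selectivity toward S.

2.63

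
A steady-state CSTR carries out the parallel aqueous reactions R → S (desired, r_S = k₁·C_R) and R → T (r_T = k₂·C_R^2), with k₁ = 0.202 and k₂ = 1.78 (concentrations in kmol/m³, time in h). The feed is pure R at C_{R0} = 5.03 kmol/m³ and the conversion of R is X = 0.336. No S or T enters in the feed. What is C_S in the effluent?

Exit C_R = C_{R0}(1−X) = 5.03×0.664 = 3.340 kmol/m³.
Rates in a CSTR are evaluated at the outlet concentration: r_S = 0.202×3.340 = 0.6747, r_T = 1.78×3.340^2 = 19.86.
Fraction of consumed R going to S: r_S/(r_S+r_T) = 0.03286.
C_S = 0.03286·C_{R0}·X = 0.03286×5.03×0.336 = 0.0555 kmol/m³.

0.0555 kmol/m³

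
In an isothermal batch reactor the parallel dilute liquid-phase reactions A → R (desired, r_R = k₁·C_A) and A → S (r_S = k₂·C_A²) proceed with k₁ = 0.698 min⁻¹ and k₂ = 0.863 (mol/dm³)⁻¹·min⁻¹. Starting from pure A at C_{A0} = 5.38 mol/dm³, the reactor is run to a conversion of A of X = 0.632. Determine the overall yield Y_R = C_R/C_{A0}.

0.120

C_A = C_{A0}(1−X) = 1.980 mol/dm³.
Along a PFR/batch, dC_R/dC_A = −r_R/(r_R+r_S) = −k₁/(k₁+k₂·C_A).
Integrating from C_{A0} to C_A: C_R = (0.698/0.863)·ln[(0.698+0.863·5.38)/(0.698+0.863·1.98)] = 0.8088·ln(5.341/2.407) = 0.6448 mol/dm³.
Y_R = C_R/C_{A0} = 0.6448/5.38 = 0.120.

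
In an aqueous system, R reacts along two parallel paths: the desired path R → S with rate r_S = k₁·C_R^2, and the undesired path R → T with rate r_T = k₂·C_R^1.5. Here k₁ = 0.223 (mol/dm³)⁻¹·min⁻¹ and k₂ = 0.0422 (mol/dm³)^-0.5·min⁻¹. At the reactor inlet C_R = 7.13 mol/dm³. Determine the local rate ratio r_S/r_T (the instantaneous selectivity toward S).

14.1

S_{S/T} = r_S/r_T = (k₁·C_R^2)/(k₂·C_R^1.5) = (k₁/k₂)·C_R^0.5.
= (0.223×7.130^2) / (0.0422×7.130^1.5) = 11.34/0.8034 = 14.1.
Since the desired path is higher order in R, keeping C_R high (PFR or concentrated feed) favours S.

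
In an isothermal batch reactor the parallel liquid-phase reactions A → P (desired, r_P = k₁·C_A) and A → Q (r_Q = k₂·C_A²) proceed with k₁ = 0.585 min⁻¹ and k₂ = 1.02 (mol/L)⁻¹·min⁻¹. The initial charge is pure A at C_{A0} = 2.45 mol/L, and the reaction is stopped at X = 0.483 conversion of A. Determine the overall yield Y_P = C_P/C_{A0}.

C_A = C_{A0}(1−X) = 1.267 mol/L.
Along a PFR/batch, dC_P/dC_A = −r_P/(r_P+r_Q) = −k₁/(k₁+k₂·C_A).
Integrating from C_{A0} to C_A: C_P = (0.585/1.02)·ln[(0.585+1.02·2.45)/(0.585+1.02·1.27)] = 0.5735·ln(3.084/1.877) = 0.2848 mol/L.
Y_P = C_P/C_{A0} = 0.2848/2.45 = 0.116.

0.116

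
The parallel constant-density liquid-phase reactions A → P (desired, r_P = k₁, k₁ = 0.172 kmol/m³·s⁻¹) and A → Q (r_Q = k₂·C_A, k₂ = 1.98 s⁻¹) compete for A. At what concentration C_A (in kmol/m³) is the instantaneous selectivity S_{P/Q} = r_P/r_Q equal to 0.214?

0.406 kmol/m³

S_{P/Q} = (k₁/k₂)·C_A⁻¹ ⇒ C_A = (S·k₂/k₁)^(-1).
= (0.214×1.98/0.172)^(-1) = (2.463)^(-1) = 0.406 kmol/m³.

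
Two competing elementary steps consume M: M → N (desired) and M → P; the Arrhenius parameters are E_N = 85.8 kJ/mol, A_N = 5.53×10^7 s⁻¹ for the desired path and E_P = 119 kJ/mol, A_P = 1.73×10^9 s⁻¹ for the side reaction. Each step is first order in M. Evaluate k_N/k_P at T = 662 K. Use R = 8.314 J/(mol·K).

Since both paths have the same order in M, the concentration cancels and S_{N/P} = k_N/k_P = (A_N/A_P)·exp[(E_P−E_N)/(RT)].
(E_P−E_N)/(RT) = (119−85.8)×10³/(8.314×662) = 33200/5504 = 6.032.
k_N/k_P = (5.53×10^7/1.73×10^9)·exp(6.032) = 0.03197 × 416.6 = 13.3.
Since E_N < E_P, lowering the temperature improves selectivity toward N.

13.3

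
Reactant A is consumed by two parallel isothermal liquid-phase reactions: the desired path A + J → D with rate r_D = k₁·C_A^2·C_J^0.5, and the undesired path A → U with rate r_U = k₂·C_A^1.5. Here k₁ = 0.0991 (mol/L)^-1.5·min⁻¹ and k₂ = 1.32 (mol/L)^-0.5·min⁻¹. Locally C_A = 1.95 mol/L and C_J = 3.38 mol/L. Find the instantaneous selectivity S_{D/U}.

0.193

S_{D/U} = r_D/r_U = (k₁·C_A^2·C_J^0.5)/(k₂·C_A^1.5) = (k₁/k₂)·C_A^0.5·C_J^0.5.
= (0.0991×1.950^2×3.380^0.5) / (1.32×1.950^1.5) = 0.6928/3.594 = 0.193.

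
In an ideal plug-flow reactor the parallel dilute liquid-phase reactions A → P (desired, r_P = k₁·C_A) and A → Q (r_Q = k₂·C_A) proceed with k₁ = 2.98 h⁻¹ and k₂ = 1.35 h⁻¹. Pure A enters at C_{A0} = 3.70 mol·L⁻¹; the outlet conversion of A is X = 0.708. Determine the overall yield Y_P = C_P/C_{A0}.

0.487

C_A = C_{A0}(1−X) = 1.080 mol·L⁻¹.
Both paths are first order in A, so the instantaneous fraction to P is constant: dC_P/d(−C_A) = k₁/(k₁+k₂) = 0.6882.
C_P = 0.6882·(C_{A0}−C_A) = 0.6882×2.620 = 1.80 mol·L⁻¹.
Y_P = C_P/C_{A0} = 1.803/3.70 = 0.487.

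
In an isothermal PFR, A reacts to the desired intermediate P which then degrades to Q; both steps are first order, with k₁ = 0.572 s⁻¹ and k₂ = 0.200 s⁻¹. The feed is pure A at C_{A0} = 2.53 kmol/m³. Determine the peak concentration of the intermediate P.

1.44 kmol/m³

Evaluating C_P at τ_opt = ln(k₂/k₁)/(k₂−k₁) gives C_{P,max}/C_{A0} = (k₁/k₂)^[k₂/(k₂−k₁)].
= (0.572/0.200)^(0.200/(0.200−0.572)) = (2.860)^(-0.5376) = 0.5684.
C_{P,max} = 0.5684×2.53 = 1.44 kmol/m³.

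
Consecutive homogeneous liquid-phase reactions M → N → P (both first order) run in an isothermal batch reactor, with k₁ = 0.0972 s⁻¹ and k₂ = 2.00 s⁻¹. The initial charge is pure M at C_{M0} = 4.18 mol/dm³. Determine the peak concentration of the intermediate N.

0.174 mol/dm³

For a first-order series the maximum intermediate yield is C_{N,max}/C_{M0} = (k₁/k₂)^[k₂/(k₂−k₁)].
= (0.0972/2.00)^(2.00/(2.00−0.0972)) = (0.04860)^(1.051) = 0.04164.
C_{N,max} = 0.04164×4.18 = 0.174 mol/dm³.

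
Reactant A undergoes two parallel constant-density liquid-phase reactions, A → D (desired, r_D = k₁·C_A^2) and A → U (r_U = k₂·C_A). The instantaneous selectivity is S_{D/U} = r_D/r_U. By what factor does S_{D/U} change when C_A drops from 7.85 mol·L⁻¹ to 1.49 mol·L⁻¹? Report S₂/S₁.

S_{D/U} = (k₁/k₂)·C_A, so S₂/S₁ = (C_{A,2}/C_{A,1}).
= 1.49/7.85 = 0.190.
Selectivity toward D falls as C_A falls — high-concentration operation is favoured.

0.190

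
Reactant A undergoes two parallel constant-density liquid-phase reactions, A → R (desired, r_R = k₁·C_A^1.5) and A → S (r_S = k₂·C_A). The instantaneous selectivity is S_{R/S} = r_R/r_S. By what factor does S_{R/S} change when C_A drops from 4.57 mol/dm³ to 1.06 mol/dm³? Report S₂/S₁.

S_{R/S} = (k₁/k₂)·C_A^0.5, so S₂/S₁ = (C_{A,2}/C_{A,1})^0.5.
= (1.06/4.57)^0.5 = (0.2319)^0.5 = 0.482.

0.482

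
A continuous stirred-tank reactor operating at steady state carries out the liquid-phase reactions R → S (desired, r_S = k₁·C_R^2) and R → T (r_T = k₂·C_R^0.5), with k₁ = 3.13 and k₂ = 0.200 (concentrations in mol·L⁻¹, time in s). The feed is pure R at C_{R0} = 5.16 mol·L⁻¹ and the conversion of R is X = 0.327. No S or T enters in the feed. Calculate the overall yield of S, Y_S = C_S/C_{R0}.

0.324

Exit C_R = C_{R0}(1−X) = 5.16×0.673 = 3.473 mol·L⁻¹.
A CSTR operates uniformly at the exit composition, giving r_S = 37.75 and r_T = 0.3727 (each k·C_R^n at C_R = 3.473).
Fraction of consumed R going to S: r_S/(r_S+r_T) = 0.9902.
C_S = 0.9902·C_{R0}·X = 0.9902×5.16×0.327 = 1.67 mol·L⁻¹; Y_S = C_S/C_{R0} = 0.324.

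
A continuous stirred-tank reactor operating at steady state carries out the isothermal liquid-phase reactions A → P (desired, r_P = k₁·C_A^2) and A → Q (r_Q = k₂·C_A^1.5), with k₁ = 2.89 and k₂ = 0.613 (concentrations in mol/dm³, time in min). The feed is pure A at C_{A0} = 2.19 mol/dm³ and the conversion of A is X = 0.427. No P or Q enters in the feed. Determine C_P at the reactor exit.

0.786 mol/dm³

Exit C_A = C_{A0}(1−X) = 2.19×0.573 = 1.255 mol/dm³.
A CSTR operates uniformly at the exit composition, giving r_P = 4.551 and r_Q = 0.8617 (each k·C_A^n at C_A = 1.255).
Fraction of consumed A going to P: r_P/(r_P+r_Q) = 0.8408.
C_P = 0.8408·C_{A0}·X = 0.8408×2.19×0.427 = 0.786 mol/dm³.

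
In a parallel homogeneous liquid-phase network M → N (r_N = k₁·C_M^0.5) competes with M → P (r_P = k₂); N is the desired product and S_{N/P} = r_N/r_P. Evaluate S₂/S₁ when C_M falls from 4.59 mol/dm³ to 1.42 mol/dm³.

0.556

S_{N/P} = (k₁/k₂)·C_M^0.5, so S₂/S₁ = (C_{M,2}/C_{M,1})^0.5.
= (1.42/4.59)^0.5 = (0.3094)^0.5 = 0.556.
Selectivity toward N falls as C_M falls — high-concentration operation is favoured.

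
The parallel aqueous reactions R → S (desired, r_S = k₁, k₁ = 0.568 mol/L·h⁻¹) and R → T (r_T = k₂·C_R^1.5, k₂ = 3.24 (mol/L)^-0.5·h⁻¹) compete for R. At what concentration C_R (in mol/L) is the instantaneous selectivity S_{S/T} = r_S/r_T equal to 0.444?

S_{S/T} = (k₁/k₂)·C_R^-1.5 ⇒ C_R = (S·k₂/k₁)^(1/(-1.5)).
= (0.444×3.24/0.568)^(-0.6667) = (2.533)^(-0.6667) = 0.538 mol/L.

0.538 mol/L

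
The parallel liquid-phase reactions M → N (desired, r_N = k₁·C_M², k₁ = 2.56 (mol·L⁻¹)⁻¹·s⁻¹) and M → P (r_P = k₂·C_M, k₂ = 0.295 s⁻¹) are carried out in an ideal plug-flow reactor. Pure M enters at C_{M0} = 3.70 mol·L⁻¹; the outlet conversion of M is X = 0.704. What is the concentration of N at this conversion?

C_M = C_{M0}(1−X) = 1.095 mol·L⁻¹.
Along a PFR/batch, dC_P/dC_M = −r_P/(r_N+r_P) = −k₂/(k₂+k₁·C_M).
Integrating from C_{M0} to C_M: C_P = (0.295/2.56)·ln[(0.295+2.56·3.70)/(0.295+2.56·1.10)] = 0.1152·ln(9.767/3.099) = 0.1323 mol·L⁻¹.
Then C_N = (C_{M0}−C_M) − C_P = 2.605 − 0.1323 = 2.473 mol·L⁻¹.

2.47 mol·L⁻¹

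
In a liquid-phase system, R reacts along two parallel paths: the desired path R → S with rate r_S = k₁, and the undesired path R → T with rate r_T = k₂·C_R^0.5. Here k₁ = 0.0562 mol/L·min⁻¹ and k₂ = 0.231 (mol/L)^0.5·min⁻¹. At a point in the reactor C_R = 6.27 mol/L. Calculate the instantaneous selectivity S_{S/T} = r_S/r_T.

S_{S/T} = r_S/r_T = (k₁)/(k₂·C_R^0.5) = (k₁/k₂)·C_R^-0.5.
= (0.0562) / (0.231×6.270^0.5) = 0.05620/0.5784 = 0.0972.
The undesired path is higher order in R, so low C_R (CSTR or dilute feed) favours S.

0.0972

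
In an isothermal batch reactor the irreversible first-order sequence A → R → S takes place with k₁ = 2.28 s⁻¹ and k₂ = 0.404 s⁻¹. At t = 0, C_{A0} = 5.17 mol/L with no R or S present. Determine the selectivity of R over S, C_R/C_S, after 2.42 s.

Solving the coupled first-order balances gives C_R(t) = [k₁/(k₂−k₁)]·C_{A0}·(e^(−k₁t) − e^(−k₂t)).
e^(−k₁t) = e^(−2.28×2.42) = e^(−5.518) = 0.004015; e^(−k₂t) = e^(−0.9777) = 0.3762.
C_R = 2.28×5.17/(0.404−2.28) × (0.004015−0.3762) = (-6.283)×(-0.3722) = 2.338 mol/L.
C_A = C_{A0}e^(−k₁t) = 0.02076 mol/L, so C_S = C_{A0}−C_A−C_R = 2.811 mol/L; C_R/C_S = 0.832.

0.832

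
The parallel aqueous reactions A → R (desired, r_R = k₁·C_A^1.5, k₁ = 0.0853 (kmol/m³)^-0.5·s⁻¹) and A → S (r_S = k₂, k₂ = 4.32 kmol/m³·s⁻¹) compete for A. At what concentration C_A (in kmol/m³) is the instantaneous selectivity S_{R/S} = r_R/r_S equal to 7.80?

S_{R/S} = (k₁/k₂)·C_A^1.5 ⇒ C_A = (S·k₂/k₁)^(1/1.5).
= (7.80×4.32/0.0853)^(0.6667) = (395.0)^(0.6667) = 53.8 kmol/m³.

53.8 kmol/m³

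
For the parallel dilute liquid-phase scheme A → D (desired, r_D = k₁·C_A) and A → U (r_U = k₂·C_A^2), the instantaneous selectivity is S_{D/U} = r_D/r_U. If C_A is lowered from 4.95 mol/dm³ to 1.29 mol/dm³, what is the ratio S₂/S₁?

S_{D/U} = (k₁/k₂)·C_A⁻¹, so S₂/S₁ = (C_{A,2}/C_{A,1})⁻¹.
= 4.95/1.29 = 3.84.

3.84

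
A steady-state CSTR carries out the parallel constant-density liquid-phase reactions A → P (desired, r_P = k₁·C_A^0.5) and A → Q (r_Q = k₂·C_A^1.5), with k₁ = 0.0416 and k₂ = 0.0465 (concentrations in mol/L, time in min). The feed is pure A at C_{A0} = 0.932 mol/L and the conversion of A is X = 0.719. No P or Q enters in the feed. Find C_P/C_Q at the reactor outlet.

3.42

Exit C_A = C_{A0}(1−X) = 0.932×0.281 = 0.2619 mol/L.
A CSTR operates uniformly at the exit composition, giving r_P = 0.02129 and r_Q = 0.006232 (each k·C_A^n at C_A = 0.2619).
Overall selectivity = C_P/C_Q = r_Pτ/(r_Qτ) = r_P/r_Q = 3.42.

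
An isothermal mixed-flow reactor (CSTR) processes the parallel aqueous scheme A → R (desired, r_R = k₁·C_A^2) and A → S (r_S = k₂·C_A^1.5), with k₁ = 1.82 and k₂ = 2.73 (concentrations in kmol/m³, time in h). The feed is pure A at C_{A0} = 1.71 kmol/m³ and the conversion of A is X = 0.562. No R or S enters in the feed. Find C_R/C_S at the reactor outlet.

0.577

Exit C_A = C_{A0}(1−X) = 1.71×0.438 = 0.7490 kmol/m³.
A CSTR operates uniformly at the exit composition, giving r_R = 1.021 and r_S = 1.770 (each k·C_A^n at C_A = 0.7490).
Overall selectivity = C_R/C_S = r_Rτ/(r_Sτ) = r_R/r_S = 0.577.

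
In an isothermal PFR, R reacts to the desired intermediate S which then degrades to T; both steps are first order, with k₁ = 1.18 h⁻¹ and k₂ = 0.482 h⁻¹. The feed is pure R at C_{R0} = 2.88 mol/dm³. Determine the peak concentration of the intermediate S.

Evaluating C_S at τ_opt = ln(k₂/k₁)/(k₂−k₁) gives C_{S,max}/C_{R0} = (k₁/k₂)^[k₂/(k₂−k₁)].
= (1.18/0.482)^(0.482/(0.482−1.18)) = (2.448)^(-0.6905) = 0.5389.
C_{S,max} = 0.5389×2.88 = 1.55 mol/dm³.

1.55 mol/dm³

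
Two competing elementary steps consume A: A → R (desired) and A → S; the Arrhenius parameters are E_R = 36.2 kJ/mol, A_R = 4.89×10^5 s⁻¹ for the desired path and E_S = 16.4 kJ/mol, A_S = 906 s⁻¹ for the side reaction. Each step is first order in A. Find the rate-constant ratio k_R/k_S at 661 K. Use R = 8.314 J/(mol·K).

14.7

With equal orders, S_{R/S} = k_R/k_S = (A_R/A_S)·exp[(E_S−E_R)/(RT)].
(E_S−E_R)/(RT) = (16.4−36.2)×10³/(8.314×661) = -19800/5496 = -3.603.
k_R/k_S = (4.89×10^5/906)·exp(-3.603) = 539.7 × 0.02724 = 14.7.
Since E_R > E_S, raising the temperature improves selectivity toward R.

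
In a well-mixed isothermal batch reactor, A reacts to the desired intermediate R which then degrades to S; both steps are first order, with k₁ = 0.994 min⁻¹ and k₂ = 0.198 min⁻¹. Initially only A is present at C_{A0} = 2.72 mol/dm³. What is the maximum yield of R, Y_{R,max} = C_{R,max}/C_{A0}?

0.669

At the optimum, C_{R,max}/C_{A0} = (k₁/k₂)^[k₂/(k₂−k₁)].
= (0.994/0.198)^(0.198/(0.198−0.994)) = (5.020)^(-0.2487) = 0.6694.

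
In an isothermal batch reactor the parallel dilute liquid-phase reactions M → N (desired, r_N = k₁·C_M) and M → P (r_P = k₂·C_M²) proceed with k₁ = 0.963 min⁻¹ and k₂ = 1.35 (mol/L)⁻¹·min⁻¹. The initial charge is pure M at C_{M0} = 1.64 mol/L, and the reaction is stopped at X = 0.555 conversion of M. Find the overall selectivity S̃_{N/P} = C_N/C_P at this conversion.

0.621

C_M = C_{M0}(1−X) = 0.7298 mol/L.
Along a PFR/batch, dC_N/dC_M = −r_N/(r_N+r_P) = −k₁/(k₁+k₂·C_M).
Integrating from C_{M0} to C_M: C_N = (0.963/1.35)·ln[(0.963+1.35·1.64)/(0.963+1.35·0.730)] = 0.7133·ln(3.177/1.948) = 0.3488 mol/L.
C_P = (C_{M0}−C_M)−C_N = 0.5614 mol/L; S̃_{N/P} = 0.3488/0.5614 = 0.621.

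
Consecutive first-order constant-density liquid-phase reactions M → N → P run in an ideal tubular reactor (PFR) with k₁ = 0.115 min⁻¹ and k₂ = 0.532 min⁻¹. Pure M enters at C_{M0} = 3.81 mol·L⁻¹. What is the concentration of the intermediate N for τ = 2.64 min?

For first-order series with pure M initially, C_N(τ) = k₁C_{M0}/(k₂−k₁)·(e^(−k₁τ) − e^(−k₂τ)).
e^(−k₁τ) = e^(−0.115×2.64) = e^(−0.3036) = 0.7382; e^(−k₂τ) = e^(−1.404) = 0.2455.
C_N = 0.115×3.81/(0.532−0.115) × (0.7382−0.2455) = 1.051×0.4927 = 0.5176 mol·L⁻¹.

0.518 mol·L⁻¹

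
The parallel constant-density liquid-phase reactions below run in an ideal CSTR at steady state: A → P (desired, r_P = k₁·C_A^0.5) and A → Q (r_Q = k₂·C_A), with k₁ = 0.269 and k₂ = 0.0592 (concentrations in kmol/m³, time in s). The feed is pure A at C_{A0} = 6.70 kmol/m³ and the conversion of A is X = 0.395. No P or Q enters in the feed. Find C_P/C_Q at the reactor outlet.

Exit C_A = C_{A0}(1−X) = 6.70×0.605 = 4.053 kmol/m³.
Rates in a CSTR are evaluated at the outlet concentration: r_P = 0.269×4.053^0.5 = 0.5416, r_Q = 0.0592×4.053 = 0.2400.
Overall selectivity = C_P/C_Q = r_Pτ/(r_Qτ) = r_P/r_Q = 2.26.

2.26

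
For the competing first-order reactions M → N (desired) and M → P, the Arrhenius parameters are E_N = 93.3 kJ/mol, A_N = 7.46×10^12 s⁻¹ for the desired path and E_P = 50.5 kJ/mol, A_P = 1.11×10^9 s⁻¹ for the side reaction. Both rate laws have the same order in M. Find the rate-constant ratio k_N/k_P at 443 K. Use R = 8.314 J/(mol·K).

Since both paths have the same order in M, the concentration cancels and S_{N/P} = k_N/k_P = (A_N/A_P)·exp[(E_P−E_N)/(RT)].
(E_P−E_N)/(RT) = (50.5−93.3)×10³/(8.314×443) = -42800/3683 = -11.62.
k_N/k_P = (7.46×10^12/1.11×10^9)·exp(-11.62) = 6721 × 8.979×10^-6 = 0.0603.
Since E_N > E_P, raising the temperature improves selectivity toward N.

0.0603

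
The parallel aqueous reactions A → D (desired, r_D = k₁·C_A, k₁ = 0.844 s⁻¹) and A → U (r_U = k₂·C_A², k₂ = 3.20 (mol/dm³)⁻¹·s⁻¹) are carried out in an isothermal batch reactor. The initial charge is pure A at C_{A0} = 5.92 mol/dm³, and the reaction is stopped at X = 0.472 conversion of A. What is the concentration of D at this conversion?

0.159 mol/dm³

C_A = C_{A0}(1−X) = 3.126 mol/dm³.
Along a PFR/batch, dC_D/dC_A = −r_D/(r_D+r_U) = −k₁/(k₁+k₂·C_A).
Integrating from C_{A0} to C_A: C_D = (0.844/3.20)·ln[(0.844+3.20·5.92)/(0.844+3.20·3.13)] = 0.2637·ln(19.79/10.85) = 0.1586 mol/dm³.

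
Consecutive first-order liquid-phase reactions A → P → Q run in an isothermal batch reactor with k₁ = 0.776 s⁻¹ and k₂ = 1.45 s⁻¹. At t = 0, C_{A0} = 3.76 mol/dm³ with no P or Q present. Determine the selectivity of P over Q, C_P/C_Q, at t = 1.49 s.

0.504

The intermediate concentration in a first-order A→B→C sequence is C_P = k₁C_{A0}(e^(−k₁t) − e^(−k₂t))/(k₂−k₁).
e^(−k₁t) = e^(−0.776×1.49) = e^(−1.156) = 0.3147; e^(−k₂t) = e^(−2.160) = 0.1153.
C_P = 0.776×3.76/(1.45−0.776) × (0.3147−0.1153) = 4.329×0.1994 = 0.8632 mol/dm³.
C_A = C_{A0}e^(−k₁t) = 1.183 mol/dm³, so C_Q = C_{A0}−C_A−C_P = 1.714 mol/dm³; C_P/C_Q = 0.504.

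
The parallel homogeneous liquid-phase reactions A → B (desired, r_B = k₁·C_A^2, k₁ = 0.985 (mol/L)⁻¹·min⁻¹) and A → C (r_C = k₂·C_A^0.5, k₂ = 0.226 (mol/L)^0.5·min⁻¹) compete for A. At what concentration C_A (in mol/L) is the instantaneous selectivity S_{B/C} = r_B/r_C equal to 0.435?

S_{B/C} = (k₁/k₂)·C_A^1.5 ⇒ C_A = (S·k₂/k₁)^(1/1.5).
= (0.435×0.226/0.985)^(0.6667) = (0.09981)^(0.6667) = 0.215 mol/L.

0.215 mol/L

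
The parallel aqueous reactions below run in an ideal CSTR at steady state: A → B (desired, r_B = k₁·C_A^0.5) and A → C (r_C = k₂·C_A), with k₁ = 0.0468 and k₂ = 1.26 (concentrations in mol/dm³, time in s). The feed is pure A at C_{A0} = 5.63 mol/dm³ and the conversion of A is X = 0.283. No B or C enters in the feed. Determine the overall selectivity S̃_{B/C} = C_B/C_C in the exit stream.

Exit C_A = C_{A0}(1−X) = 5.63×0.717 = 4.037 mol/dm³.
A CSTR operates uniformly at the exit composition, giving r_B = 0.09403 and r_C = 5.086 (each k·C_A^n at C_A = 4.037).
Overall selectivity = C_B/C_C = r_Bτ/(r_Cτ) = r_B/r_C = 0.0185.

0.0185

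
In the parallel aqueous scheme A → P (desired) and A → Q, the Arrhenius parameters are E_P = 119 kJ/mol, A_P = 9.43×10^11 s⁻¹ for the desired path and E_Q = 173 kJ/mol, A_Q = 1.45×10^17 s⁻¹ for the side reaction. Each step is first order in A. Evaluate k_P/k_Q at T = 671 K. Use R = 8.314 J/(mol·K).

0.104

With equal orders, S_{P/Q} = k_P/k_Q = (A_P/A_Q)·exp[(E_Q−E_P)/(RT)].
(E_Q−E_P)/(RT) = (173−119)×10³/(8.314×671) = 54000/5579 = 9.680.
k_P/k_Q = (9.43×10^11/1.45×10^17)·exp(9.680) = 6.503×10^-6 × 15989 = 0.104.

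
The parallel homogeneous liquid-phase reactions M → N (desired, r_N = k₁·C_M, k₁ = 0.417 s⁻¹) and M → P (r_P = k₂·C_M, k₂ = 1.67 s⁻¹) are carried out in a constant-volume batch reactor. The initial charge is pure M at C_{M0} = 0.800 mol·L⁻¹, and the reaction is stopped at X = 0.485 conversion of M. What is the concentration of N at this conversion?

0.0775 mol·L⁻¹

C_M = C_{M0}(1−X) = 0.4120 mol·L⁻¹.
Both paths are first order in M, so the instantaneous fraction to N is constant: dC_N/d(−C_M) = k₁/(k₁+k₂) = 0.1998.
C_N = 0.1998·(C_{M0}−C_M) = 0.1998×0.3880 = 0.0775 mol·L⁻¹.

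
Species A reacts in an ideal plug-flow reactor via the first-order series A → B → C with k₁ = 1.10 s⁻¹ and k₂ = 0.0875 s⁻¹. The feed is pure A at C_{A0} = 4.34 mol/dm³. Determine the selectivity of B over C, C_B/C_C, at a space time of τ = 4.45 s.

For first-order series with pure A initially, C_B(τ) = k₁C_{A0}/(k₂−k₁)·(e^(−k₁τ) − e^(−k₂τ)).
e^(−k₁τ) = e^(−1.10×4.45) = e^(−4.895) = 0.007484; e^(−k₂τ) = e^(−0.3894) = 0.6775.
C_B = 1.10×4.34/(0.0875−1.10) × (0.007484−0.6775) = (-4.715)×(-0.6700) = 3.159 mol/dm³.
C_A = C_{A0}e^(−k₁τ) = 0.03248 mol/dm³, so C_C = C_{A0}−C_A−C_B = 1.148 mol/dm³; C_B/C_C = 2.75.

2.75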